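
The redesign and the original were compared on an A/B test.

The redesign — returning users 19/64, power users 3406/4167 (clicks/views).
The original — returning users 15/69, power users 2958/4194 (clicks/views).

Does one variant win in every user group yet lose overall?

No

Returning users: the redesign 19/64 = 29.7%, the original 15/69 = 21.7% → the redesign
Power users: the redesign 3406/4167 = 81.7%, the original 2958/4194 = 70.5% → the redesign
Overall: the redesign 3425/4231 = 81.0%, the original 2973/4263 = 69.7% → the redesign
The redesign wins overall and in every user group — no reversal.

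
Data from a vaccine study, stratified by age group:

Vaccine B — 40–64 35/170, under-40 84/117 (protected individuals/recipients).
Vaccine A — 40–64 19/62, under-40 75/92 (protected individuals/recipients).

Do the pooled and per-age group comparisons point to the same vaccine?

Yes

40–64: Vaccine B 35/170 = 20.6%, Vaccine A 19/62 = 30.6% → Vaccine A
Under-40: Vaccine B 84/117 = 71.8%, Vaccine A 75/92 = 81.5% → Vaccine A
Overall: Vaccine B 119/287 = 41.5%, Vaccine A 94/154 = 61.0% → Vaccine A
Vaccine A wins overall and in every age group — no reversal.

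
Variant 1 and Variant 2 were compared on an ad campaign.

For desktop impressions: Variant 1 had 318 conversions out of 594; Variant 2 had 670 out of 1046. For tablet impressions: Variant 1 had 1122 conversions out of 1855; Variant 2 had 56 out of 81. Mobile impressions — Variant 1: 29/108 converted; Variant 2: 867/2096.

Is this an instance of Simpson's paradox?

Yes

Desktop: Variant 1 318/594 = 53.5%, Variant 2 670/1046 = 64.1% → Variant 2
Tablet: Variant 1 1122/1855 = 60.5%, Variant 2 56/81 = 69.1% → Variant 2
Mobile: Variant 1 29/108 = 26.9%, Variant 2 867/2096 = 41.4% → Variant 2
Overall: Variant 1 1469/2557 = 57.5%, Variant 2 1593/3223 = 49.4% → Variant 1
Variant 2 wins each device group but Variant 1 wins overall — the comparison reverses. Variant 2's impressions skew toward mobile, which has a lower base rate.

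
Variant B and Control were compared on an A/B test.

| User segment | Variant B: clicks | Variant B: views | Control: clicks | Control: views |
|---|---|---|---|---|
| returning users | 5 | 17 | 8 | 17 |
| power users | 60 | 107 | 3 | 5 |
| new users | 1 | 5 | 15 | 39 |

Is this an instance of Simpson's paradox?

Yes

Returning users: Variant B 5/17 = 29.4%, Control 8/17 = 47.1% → Control
Power users: Variant B 60/107 = 56.1%, Control 3/5 = 60.0% → Control
New users: Variant B 1/5 = 20.0%, Control 15/39 = 38.5% → Control
Overall: Variant B 66/129 = 51.2%, Control 26/61 = 42.6% → Variant B
Control wins each user group but Variant B wins overall — the comparison reverses. Control's views skew toward new users, which has a lower base rate.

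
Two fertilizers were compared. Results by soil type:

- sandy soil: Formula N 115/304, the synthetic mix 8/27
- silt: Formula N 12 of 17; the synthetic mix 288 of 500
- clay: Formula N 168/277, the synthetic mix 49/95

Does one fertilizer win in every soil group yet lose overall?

Sandy soil: Formula N 115/304 = 37.8%, the synthetic mix 8/27 = 29.6% → Formula N
Silt: Formula N 12/17 = 70.6%, the synthetic mix 288/500 = 57.6% → Formula N
Clay: Formula N 168/277 = 60.6%, the synthetic mix 49/95 = 51.6% → Formula N
Overall: Formula N 295/598 = 49.3%, the synthetic mix 345/622 = 55.5% → the synthetic mix
Formula N wins each soil group but the synthetic mix wins overall — the comparison reverses. Formula N's plots skew toward sandy soil, which has a lower base rate.

Yes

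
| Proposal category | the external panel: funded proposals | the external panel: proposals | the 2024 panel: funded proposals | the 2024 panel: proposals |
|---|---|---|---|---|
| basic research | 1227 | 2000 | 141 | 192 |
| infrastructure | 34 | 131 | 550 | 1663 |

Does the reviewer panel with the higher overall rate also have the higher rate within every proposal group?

No

Basic research: the external panel 1227/2000 = 61.4%, the 2024 panel 141/192 = 73.4% → the 2024 panel
Infrastructure: the external panel 34/131 = 26.0%, the 2024 panel 550/1663 = 33.1% → the 2024 panel
Overall: the external panel 1261/2131 = 59.2%, the 2024 panel 691/1855 = 37.3% → the external panel
The 2024 panel wins each proposal group but the external panel wins overall — the comparison reverses. The 2024 panel's proposals skew toward infrastructure, which has a lower base rate.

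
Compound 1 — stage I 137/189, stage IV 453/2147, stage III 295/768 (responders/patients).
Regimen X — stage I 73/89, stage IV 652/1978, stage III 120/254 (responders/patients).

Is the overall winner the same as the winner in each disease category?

Yes

Stage I: Compound 1 137/189 = 72.5%, Regimen X 73/89 = 82.0% → Regimen X
Stage IV: Compound 1 453/2147 = 21.1%, Regimen X 652/1978 = 33.0% → Regimen X
Stage III: Compound 1 295/768 = 38.4%, Regimen X 120/254 = 47.2% → Regimen X
Overall: Compound 1 885/3104 = 28.5%, Regimen X 845/2321 = 36.4% → Regimen X
Regimen X wins overall and in every disease group — no reversal.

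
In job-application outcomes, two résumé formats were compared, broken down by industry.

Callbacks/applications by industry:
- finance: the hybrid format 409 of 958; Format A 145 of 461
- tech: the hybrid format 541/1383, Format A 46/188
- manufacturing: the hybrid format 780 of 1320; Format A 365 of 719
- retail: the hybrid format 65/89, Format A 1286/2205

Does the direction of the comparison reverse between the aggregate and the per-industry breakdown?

Finance: the hybrid format 409/958 = 42.7%, Format A 145/461 = 31.5% → the hybrid format
Tech: the hybrid format 541/1383 = 39.1%, Format A 46/188 = 24.5% → the hybrid format
Manufacturing: the hybrid format 780/1320 = 59.1%, Format A 365/719 = 50.8% → the hybrid format
Retail: the hybrid format 65/89 = 73.0%, Format A 1286/2205 = 58.3% → the hybrid format
Overall: the hybrid format 1795/3750 = 47.9%, Format A 1842/3573 = 51.6% → Format A
The hybrid format wins each industry group but Format A wins overall — the comparison reverses. The hybrid format's applications skew toward tech, which has a lower base rate.

Yes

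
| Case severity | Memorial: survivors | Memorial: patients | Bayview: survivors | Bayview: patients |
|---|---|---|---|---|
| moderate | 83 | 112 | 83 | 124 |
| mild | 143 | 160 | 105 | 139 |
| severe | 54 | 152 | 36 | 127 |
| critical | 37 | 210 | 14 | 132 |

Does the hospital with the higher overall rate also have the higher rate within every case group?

Yes

Moderate: Memorial 83/112 = 74.1%, Bayview 83/124 = 66.9% → Memorial
Mild: Memorial 143/160 = 89.4%, Bayview 105/139 = 75.5% → Memorial
Severe: Memorial 54/152 = 35.5%, Bayview 36/127 = 28.3% → Memorial
Critical: Memorial 37/210 = 17.6%, Bayview 14/132 = 10.6% → Memorial
Overall: Memorial 317/634 = 50.0%, Bayview 238/522 = 45.6% → Memorial
Memorial wins overall and in every case group — no reversal.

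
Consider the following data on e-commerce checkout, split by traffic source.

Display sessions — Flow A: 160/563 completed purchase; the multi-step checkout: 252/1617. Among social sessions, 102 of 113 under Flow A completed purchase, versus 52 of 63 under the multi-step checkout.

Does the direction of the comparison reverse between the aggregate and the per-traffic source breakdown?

Display: Flow A 160/563 = 28.4%, the multi-step checkout 252/1617 = 15.6% → Flow A
Social: Flow A 102/113 = 90.3%, the multi-step checkout 52/63 = 82.5% → Flow A
Overall: Flow A 262/676 = 38.8%, the multi-step checkout 304/1680 = 18.1% → Flow A
Flow A wins overall and in every traffic group — no reversal.

No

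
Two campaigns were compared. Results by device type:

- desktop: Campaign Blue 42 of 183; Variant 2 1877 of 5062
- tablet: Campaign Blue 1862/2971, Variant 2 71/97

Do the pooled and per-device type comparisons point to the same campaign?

Desktop: Campaign Blue 42/183 = 23.0%, Variant 2 1877/5062 = 37.1% → Variant 2
Tablet: Campaign Blue 1862/2971 = 62.7%, Variant 2 71/97 = 73.2% → Variant 2
Overall: Campaign Blue 1904/3154 = 60.4%, Variant 2 1948/5159 = 37.8% → Campaign Blue
Variant 2 wins each device group but Campaign Blue wins overall — the comparison reverses. Variant 2's impressions skew toward desktop, which has a lower base rate.

No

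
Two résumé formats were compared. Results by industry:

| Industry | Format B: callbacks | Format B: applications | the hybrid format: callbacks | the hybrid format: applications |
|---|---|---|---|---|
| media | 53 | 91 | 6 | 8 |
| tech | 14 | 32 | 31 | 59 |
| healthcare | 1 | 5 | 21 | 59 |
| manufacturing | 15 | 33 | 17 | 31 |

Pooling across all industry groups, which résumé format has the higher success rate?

Format B

Media: Format B 53/91 = 58.2%, the hybrid format 6/8 = 75.0% → the hybrid format
Tech: Format B 14/32 = 43.8%, the hybrid format 31/59 = 52.5% → the hybrid format
Healthcare: Format B 1/5 = 20.0%, the hybrid format 21/59 = 35.6% → the hybrid format
Manufacturing: Format B 15/33 = 45.5%, the hybrid format 17/31 = 54.8% → the hybrid format
Overall: Format B 83/161 = 51.6%, the hybrid format 75/157 = 47.8% → Format B
(The hybrid format wins every industry group but Format B wins overall — the hybrid format's applications skew toward the low-rate healthcare group.)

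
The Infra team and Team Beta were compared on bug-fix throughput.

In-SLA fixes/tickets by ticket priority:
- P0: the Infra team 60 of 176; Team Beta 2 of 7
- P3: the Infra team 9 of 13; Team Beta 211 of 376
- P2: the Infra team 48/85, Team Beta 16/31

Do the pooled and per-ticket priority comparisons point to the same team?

P0: the Infra team 60/176 = 34.1%, Team Beta 2/7 = 28.6% → the Infra team
P3: the Infra team 9/13 = 69.2%, Team Beta 211/376 = 56.1% → the Infra team
P2: the Infra team 48/85 = 56.5%, Team Beta 16/31 = 51.6% → the Infra team
Overall: the Infra team 117/274 = 42.7%, Team Beta 229/414 = 55.3% → Team Beta
The Infra team wins each ticket group but Team Beta wins overall — the comparison reverses. The Infra team's tickets skew toward P0, which has a lower base rate.

No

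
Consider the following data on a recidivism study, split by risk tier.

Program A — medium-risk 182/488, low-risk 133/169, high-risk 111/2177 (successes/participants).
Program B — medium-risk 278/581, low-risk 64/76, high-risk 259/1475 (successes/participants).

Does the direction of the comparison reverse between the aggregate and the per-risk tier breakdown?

No

Medium-risk: Program A 182/488 = 37.3%, Program B 278/581 = 47.8% → Program B
Low-risk: Program A 133/169 = 78.7%, Program B 64/76 = 84.2% → Program B
High-risk: Program A 111/2177 = 5.1%, Program B 259/1475 = 17.6% → Program B
Overall: Program A 426/2834 = 15.0%, Program B 601/2132 = 28.2% → Program B
Program B wins overall and in every risk group — no reversal.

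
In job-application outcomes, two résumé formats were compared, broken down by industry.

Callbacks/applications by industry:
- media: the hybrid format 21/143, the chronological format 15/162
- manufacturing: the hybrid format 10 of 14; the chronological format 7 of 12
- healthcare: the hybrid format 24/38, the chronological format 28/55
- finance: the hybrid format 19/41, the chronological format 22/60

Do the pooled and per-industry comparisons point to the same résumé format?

Yes

Media: the hybrid format 21/143 = 14.7%, the chronological format 15/162 = 9.3% → the hybrid format
Manufacturing: the hybrid format 10/14 = 71.4%, the chronological format 7/12 = 58.3% → the hybrid format
Healthcare: the hybrid format 24/38 = 63.2%, the chronological format 28/55 = 50.9% → the hybrid format
Finance: the hybrid format 19/41 = 46.3%, the chronological format 22/60 = 36.7% → the hybrid format
Overall: the hybrid format 74/236 = 31.4%, the chronological format 72/289 = 24.9% → the hybrid format
The hybrid format wins overall and in every industry group — no reversal.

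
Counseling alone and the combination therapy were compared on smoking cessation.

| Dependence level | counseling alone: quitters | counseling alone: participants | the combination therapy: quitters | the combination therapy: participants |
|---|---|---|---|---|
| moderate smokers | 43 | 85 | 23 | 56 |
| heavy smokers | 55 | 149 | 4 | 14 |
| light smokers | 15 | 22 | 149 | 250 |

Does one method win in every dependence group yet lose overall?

Yes

Moderate smokers: counseling alone 43/85 = 50.6%, the combination therapy 23/56 = 41.1% → counseling alone
Heavy smokers: counseling alone 55/149 = 36.9%, the combination therapy 4/14 = 28.6% → counseling alone
Light smokers: counseling alone 15/22 = 68.2%, the combination therapy 149/250 = 59.6% → counseling alone
Overall: counseling alone 113/256 = 44.1%, the combination therapy 176/320 = 55.0% → the combination therapy
Counseling alone wins each dependence group but the combination therapy wins overall — the comparison reverses. Counseling alone's participants skew toward heavy smokers, which has a lower base rate.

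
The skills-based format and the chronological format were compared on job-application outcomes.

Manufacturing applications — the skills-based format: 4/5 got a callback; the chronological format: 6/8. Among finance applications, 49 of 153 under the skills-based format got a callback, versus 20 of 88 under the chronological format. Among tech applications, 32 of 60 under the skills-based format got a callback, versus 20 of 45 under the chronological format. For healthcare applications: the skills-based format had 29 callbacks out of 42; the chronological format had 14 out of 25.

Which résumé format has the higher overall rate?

the skills-based format

Manufacturing: the skills-based format 4/5 = 80.0%, the chronological format 6/8 = 75.0% → the skills-based format
Finance: the skills-based format 49/153 = 32.0%, the chronological format 20/88 = 22.7% → the skills-based format
Tech: the skills-based format 32/60 = 53.3%, the chronological format 20/45 = 44.4% → the skills-based format
Healthcare: the skills-based format 29/42 = 69.0%, the chronological format 14/25 = 56.0% → the skills-based format
Overall: the skills-based format 114/260 = 43.8%, the chronological format 60/166 = 36.1% → the skills-based format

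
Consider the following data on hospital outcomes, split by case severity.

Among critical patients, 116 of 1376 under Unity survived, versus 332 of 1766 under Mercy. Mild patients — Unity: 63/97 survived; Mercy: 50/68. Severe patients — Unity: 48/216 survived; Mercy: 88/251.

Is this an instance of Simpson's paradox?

Critical: Unity 116/1376 = 8.4%, Mercy 332/1766 = 18.8% → Mercy
Mild: Unity 63/97 = 64.9%, Mercy 50/68 = 73.5% → Mercy
Severe: Unity 48/216 = 22.2%, Mercy 88/251 = 35.1% → Mercy
Overall: Unity 227/1689 = 13.4%, Mercy 470/2085 = 22.5% → Mercy
Mercy wins overall and in every case group — no reversal.

No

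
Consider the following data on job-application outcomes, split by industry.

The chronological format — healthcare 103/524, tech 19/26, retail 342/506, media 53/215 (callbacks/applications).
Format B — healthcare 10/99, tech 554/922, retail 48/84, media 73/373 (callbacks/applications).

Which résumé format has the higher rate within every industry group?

Healthcare: the chronological format 103/524 = 19.7%, Format B 10/99 = 10.1% → the chronological format
Tech: the chronological format 19/26 = 73.1%, Format B 554/922 = 60.1% → the chronological format
Retail: the chronological format 342/506 = 67.6%, Format B 48/84 = 57.1% → the chronological format
Media: the chronological format 53/215 = 24.7%, Format B 73/373 = 19.6% → the chronological format
The chronological format has the higher rate in all 4 groups.

the chronological format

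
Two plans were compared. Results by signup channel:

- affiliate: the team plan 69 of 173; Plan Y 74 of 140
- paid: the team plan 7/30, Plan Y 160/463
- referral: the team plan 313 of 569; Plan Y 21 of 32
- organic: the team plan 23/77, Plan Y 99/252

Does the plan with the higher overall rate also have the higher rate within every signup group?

Affiliate: the team plan 69/173 = 39.9%, Plan Y 74/140 = 52.9% → Plan Y
Paid: the team plan 7/30 = 23.3%, Plan Y 160/463 = 34.6% → Plan Y
Referral: the team plan 313/569 = 55.0%, Plan Y 21/32 = 65.6% → Plan Y
Organic: the team plan 23/77 = 29.9%, Plan Y 99/252 = 39.3% → Plan Y
Overall: the team plan 412/849 = 48.5%, Plan Y 354/887 = 39.9% → the team plan
Plan Y wins each signup group but the team plan wins overall — the comparison reverses. Plan Y's customers skew toward paid, which has a lower base rate.

No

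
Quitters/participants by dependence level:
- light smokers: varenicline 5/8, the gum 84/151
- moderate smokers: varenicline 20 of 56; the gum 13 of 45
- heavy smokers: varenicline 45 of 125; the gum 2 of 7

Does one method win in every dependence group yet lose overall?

Light smokers: varenicline 5/8 = 62.5%, the gum 84/151 = 55.6% → varenicline
Moderate smokers: varenicline 20/56 = 35.7%, the gum 13/45 = 28.9% → varenicline
Heavy smokers: varenicline 45/125 = 36.0%, the gum 2/7 = 28.6% → varenicline
Overall: varenicline 70/189 = 37.0%, the gum 99/203 = 48.8% → the gum
Varenicline wins each dependence group but the gum wins overall — the comparison reverses. Varenicline's participants skew toward heavy smokers, which has a lower base rate.

Yes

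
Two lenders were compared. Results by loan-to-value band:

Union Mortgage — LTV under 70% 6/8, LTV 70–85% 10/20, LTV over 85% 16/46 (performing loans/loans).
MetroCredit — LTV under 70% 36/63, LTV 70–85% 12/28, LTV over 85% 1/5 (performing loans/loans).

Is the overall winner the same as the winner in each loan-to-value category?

No

LTV under 70%: Union Mortgage 6/8 = 75.0%, MetroCredit 36/63 = 57.1% → Union Mortgage
LTV 70–85%: Union Mortgage 10/20 = 50.0%, MetroCredit 12/28 = 42.9% → Union Mortgage
LTV over 85%: Union Mortgage 16/46 = 34.8%, MetroCredit 1/5 = 20.0% → Union Mortgage
Overall: Union Mortgage 32/74 = 43.2%, MetroCredit 49/96 = 51.0% → MetroCredit
Union Mortgage wins each loan-to-value group but MetroCredit wins overall — the comparison reverses. Union Mortgage's loans skew toward LTV over 85%, which has a lower base rate.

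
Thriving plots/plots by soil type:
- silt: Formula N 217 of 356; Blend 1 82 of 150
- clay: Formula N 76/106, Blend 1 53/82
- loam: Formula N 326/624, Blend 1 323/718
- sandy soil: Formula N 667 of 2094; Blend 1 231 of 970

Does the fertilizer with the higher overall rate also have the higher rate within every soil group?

Yes

Silt: Formula N 217/356 = 61.0%, Blend 1 82/150 = 54.7% → Formula N
Clay: Formula N 76/106 = 71.7%, Blend 1 53/82 = 64.6% → Formula N
Loam: Formula N 326/624 = 52.2%, Blend 1 323/718 = 45.0% → Formula N
Sandy soil: Formula N 667/2094 = 31.9%, Blend 1 231/970 = 23.8% → Formula N
Overall: Formula N 1286/3180 = 40.4%, Blend 1 689/1920 = 35.9% → Formula N
Formula N wins overall and in every soil group — no reversal.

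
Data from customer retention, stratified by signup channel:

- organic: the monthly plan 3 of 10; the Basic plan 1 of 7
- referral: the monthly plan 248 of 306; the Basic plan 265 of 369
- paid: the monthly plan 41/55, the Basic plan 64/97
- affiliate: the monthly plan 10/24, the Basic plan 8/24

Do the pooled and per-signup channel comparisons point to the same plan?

Organic: the monthly plan 3/10 = 30.0%, the Basic plan 1/7 = 14.3% → the monthly plan
Referral: the monthly plan 248/306 = 81.0%, the Basic plan 265/369 = 71.8% → the monthly plan
Paid: the monthly plan 41/55 = 74.5%, the Basic plan 64/97 = 66.0% → the monthly plan
Affiliate: the monthly plan 10/24 = 41.7%, the Basic plan 8/24 = 33.3% → the monthly plan
Overall: the monthly plan 302/395 = 76.5%, the Basic plan 338/497 = 68.0% → the monthly plan
The monthly plan wins overall and in every signup group — no reversal.

Yes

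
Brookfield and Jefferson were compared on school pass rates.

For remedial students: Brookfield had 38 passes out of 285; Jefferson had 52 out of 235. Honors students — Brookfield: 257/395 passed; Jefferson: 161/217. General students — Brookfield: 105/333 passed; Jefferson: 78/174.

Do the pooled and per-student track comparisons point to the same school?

Remedial: Brookfield 38/285 = 13.3%, Jefferson 52/235 = 22.1% → Jefferson
Honors: Brookfield 257/395 = 65.1%, Jefferson 161/217 = 74.2% → Jefferson
General: Brookfield 105/333 = 31.5%, Jefferson 78/174 = 44.8% → Jefferson
Overall: Brookfield 400/1013 = 39.5%, Jefferson 291/626 = 46.5% → Jefferson
Jefferson wins overall and in every student group — no reversal.

Yes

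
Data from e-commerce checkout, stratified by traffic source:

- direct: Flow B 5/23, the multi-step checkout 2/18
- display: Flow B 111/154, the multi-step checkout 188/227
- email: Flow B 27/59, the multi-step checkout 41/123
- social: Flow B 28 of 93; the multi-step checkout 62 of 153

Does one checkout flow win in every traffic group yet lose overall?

No

Direct: Flow B 5/23 = 21.7%, the multi-step checkout 2/18 = 11.1% → Flow B
Display: Flow B 111/154 = 72.1%, the multi-step checkout 188/227 = 82.8% → the multi-step checkout
Email: Flow B 27/59 = 45.8%, the multi-step checkout 41/123 = 33.3% → Flow B
Social: Flow B 28/93 = 30.1%, the multi-step checkout 62/153 = 40.5% → the multi-step checkout
Overall: Flow B 171/329 = 52.0%, the multi-step checkout 293/521 = 56.2% → the multi-step checkout
Neither sweeps: Flow B wins 2 of 4 groups, the multi-step checkout wins 2. The multi-step checkout wins overall but not every group — no Simpson reversal.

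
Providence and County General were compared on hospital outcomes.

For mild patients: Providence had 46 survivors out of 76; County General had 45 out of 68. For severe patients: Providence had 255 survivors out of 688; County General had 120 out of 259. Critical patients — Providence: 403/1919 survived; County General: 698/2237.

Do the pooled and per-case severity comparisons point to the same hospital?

Yes

Mild: Providence 46/76 = 60.5%, County General 45/68 = 66.2% → County General
Severe: Providence 255/688 = 37.1%, County General 120/259 = 46.3% → County General
Critical: Providence 403/1919 = 21.0%, County General 698/2237 = 31.2% → County General
Overall: Providence 704/2683 = 26.2%, County General 863/2564 = 33.7% → County General
County General wins overall and in every case group — no reversal.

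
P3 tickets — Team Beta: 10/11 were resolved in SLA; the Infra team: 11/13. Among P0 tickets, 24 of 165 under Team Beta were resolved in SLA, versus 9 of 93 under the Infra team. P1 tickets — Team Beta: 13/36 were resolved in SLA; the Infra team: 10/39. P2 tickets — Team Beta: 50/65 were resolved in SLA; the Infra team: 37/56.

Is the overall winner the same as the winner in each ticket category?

P3: Team Beta 10/11 = 90.9%, the Infra team 11/13 = 84.6% → Team Beta
P0: Team Beta 24/165 = 14.5%, the Infra team 9/93 = 9.7% → Team Beta
P1: Team Beta 13/36 = 36.1%, the Infra team 10/39 = 25.6% → Team Beta
P2: Team Beta 50/65 = 76.9%, the Infra team 37/56 = 66.1% → Team Beta
Overall: Team Beta 97/277 = 35.0%, the Infra team 67/201 = 33.3% → Team Beta
Team Beta wins overall and in every ticket group — no reversal.

Yes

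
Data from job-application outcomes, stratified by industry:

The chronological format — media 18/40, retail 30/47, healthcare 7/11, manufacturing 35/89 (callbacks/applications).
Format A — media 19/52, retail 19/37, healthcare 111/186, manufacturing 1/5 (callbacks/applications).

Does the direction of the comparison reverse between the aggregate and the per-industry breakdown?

Media: the chronological format 18/40 = 45.0%, Format A 19/52 = 36.5% → the chronological format
Retail: the chronological format 30/47 = 63.8%, Format A 19/37 = 51.4% → the chronological format
Healthcare: the chronological format 7/11 = 63.6%, Format A 111/186 = 59.7% → the chronological format
Manufacturing: the chronological format 35/89 = 39.3%, Format A 1/5 = 20.0% → the chronological format
Overall: the chronological format 90/187 = 48.1%, Format A 150/280 = 53.6% → Format A
The chronological format wins each industry group but Format A wins overall — the comparison reverses. The chronological format's applications skew toward manufacturing, which has a lower base rate.

Yes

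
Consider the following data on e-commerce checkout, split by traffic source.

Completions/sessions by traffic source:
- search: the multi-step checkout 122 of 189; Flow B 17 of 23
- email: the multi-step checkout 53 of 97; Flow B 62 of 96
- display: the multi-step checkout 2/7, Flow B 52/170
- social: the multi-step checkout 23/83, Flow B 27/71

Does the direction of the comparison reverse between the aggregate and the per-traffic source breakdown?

Search: the multi-step checkout 122/189 = 64.6%, Flow B 17/23 = 73.9% → Flow B
Email: the multi-step checkout 53/97 = 54.6%, Flow B 62/96 = 64.6% → Flow B
Display: the multi-step checkout 2/7 = 28.6%, Flow B 52/170 = 30.6% → Flow B
Social: the multi-step checkout 23/83 = 27.7%, Flow B 27/71 = 38.0% → Flow B
Overall: the multi-step checkout 200/376 = 53.2%, Flow B 158/360 = 43.9% → the multi-step checkout
Flow B wins each traffic group but the multi-step checkout wins overall — the comparison reverses. Flow B's sessions skew toward display, which has a lower base rate.

Yes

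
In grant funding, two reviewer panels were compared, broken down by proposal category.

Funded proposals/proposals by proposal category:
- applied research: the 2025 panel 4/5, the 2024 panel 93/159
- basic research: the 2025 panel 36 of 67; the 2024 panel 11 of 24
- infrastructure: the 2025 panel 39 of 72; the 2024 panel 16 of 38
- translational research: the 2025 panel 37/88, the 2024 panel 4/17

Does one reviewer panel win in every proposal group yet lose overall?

Yes

Applied research: the 2025 panel 4/5 = 80.0%, the 2024 panel 93/159 = 58.5% → the 2025 panel
Basic research: the 2025 panel 36/67 = 53.7%, the 2024 panel 11/24 = 45.8% → the 2025 panel
Infrastructure: the 2025 panel 39/72 = 54.2%, the 2024 panel 16/38 = 42.1% → the 2025 panel
Translational research: the 2025 panel 37/88 = 42.0%, the 2024 panel 4/17 = 23.5% → the 2025 panel
Overall: the 2025 panel 116/232 = 50.0%, the 2024 panel 124/238 = 52.1% → the 2024 panel
The 2025 panel wins each proposal group but the 2024 panel wins overall — the comparison reverses. The 2025 panel's proposals skew toward translational research, which has a lower base rate.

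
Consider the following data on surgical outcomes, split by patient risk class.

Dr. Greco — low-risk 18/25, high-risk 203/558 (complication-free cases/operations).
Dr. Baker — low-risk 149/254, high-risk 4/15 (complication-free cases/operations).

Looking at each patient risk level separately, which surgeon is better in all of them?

Dr. Greco

Low-risk: Dr. Greco 18/25 = 72.0%, Dr. Baker 149/254 = 58.7% → Dr. Greco
High-risk: Dr. Greco 203/558 = 36.4%, Dr. Baker 4/15 = 26.7% → Dr. Greco
Dr. Greco has the higher rate in both groups.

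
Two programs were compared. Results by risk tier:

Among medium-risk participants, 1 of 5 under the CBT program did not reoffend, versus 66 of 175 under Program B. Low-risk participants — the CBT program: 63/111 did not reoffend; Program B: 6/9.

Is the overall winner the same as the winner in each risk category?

No

Medium-risk: the CBT program 1/5 = 20.0%, Program B 66/175 = 37.7% → Program B
Low-risk: the CBT program 63/111 = 56.8%, Program B 6/9 = 66.7% → Program B
Overall: the CBT program 64/116 = 55.2%, Program B 72/184 = 39.1% → the CBT program
Program B wins each risk group but the CBT program wins overall — the comparison reverses. Program B's participants skew toward medium-risk, which has a lower base rate.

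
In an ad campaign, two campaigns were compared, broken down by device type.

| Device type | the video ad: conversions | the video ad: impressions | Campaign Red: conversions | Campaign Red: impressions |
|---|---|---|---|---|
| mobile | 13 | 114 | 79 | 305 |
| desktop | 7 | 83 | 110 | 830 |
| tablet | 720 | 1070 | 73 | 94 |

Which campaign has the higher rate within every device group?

Campaign Red

Mobile: the video ad 13/114 = 11.4%, Campaign Red 79/305 = 25.9% → Campaign Red
Desktop: the video ad 7/83 = 8.4%, Campaign Red 110/830 = 13.3% → Campaign Red
Tablet: the video ad 720/1070 = 67.3%, Campaign Red 73/94 = 77.7% → Campaign Red
Campaign Red has the higher rate in all 3 groups.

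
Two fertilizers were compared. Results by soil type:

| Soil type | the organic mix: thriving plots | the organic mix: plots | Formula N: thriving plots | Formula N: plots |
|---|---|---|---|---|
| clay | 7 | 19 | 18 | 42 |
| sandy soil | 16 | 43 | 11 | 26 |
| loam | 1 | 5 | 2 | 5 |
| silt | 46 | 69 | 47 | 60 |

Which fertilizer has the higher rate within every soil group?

Clay: the organic mix 7/19 = 36.8%, Formula N 18/42 = 42.9% → Formula N
Sandy soil: the organic mix 16/43 = 37.2%, Formula N 11/26 = 42.3% → Formula N
Loam: the organic mix 1/5 = 20.0%, Formula N 2/5 = 40.0% → Formula N
Silt: the organic mix 46/69 = 66.7%, Formula N 47/60 = 78.3% → Formula N
Formula N has the higher rate in all 4 groups.

Formula N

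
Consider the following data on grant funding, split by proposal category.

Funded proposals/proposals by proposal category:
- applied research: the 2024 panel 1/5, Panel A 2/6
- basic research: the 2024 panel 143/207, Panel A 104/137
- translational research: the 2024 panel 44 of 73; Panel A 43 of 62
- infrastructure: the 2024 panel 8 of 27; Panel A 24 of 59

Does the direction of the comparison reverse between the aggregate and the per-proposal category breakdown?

Applied research: the 2024 panel 1/5 = 20.0%, Panel A 2/6 = 33.3% → Panel A
Basic research: the 2024 panel 143/207 = 69.1%, Panel A 104/137 = 75.9% → Panel A
Translational research: the 2024 panel 44/73 = 60.3%, Panel A 43/62 = 69.4% → Panel A
Infrastructure: the 2024 panel 8/27 = 29.6%, Panel A 24/59 = 40.7% → Panel A
Overall: the 2024 panel 196/312 = 62.8%, Panel A 173/264 = 65.5% → Panel A
Panel A wins overall and in every proposal group — no reversal.

No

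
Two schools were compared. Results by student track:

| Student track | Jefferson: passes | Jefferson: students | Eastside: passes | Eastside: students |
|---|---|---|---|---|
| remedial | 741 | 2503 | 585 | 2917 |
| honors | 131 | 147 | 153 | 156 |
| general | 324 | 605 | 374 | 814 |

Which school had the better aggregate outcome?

Remedial: Jefferson 741/2503 = 29.6%, Eastside 585/2917 = 20.1% → Jefferson
Honors: Jefferson 131/147 = 89.1%, Eastside 153/156 = 98.1% → Eastside
General: Jefferson 324/605 = 53.6%, Eastside 374/814 = 45.9% → Jefferson
Overall: Jefferson 1196/3255 = 36.7%, Eastside 1112/3887 = 28.6% → Jefferson
(Neither sweeps every student group, but Jefferson has the higher pooled rate.)

Jefferson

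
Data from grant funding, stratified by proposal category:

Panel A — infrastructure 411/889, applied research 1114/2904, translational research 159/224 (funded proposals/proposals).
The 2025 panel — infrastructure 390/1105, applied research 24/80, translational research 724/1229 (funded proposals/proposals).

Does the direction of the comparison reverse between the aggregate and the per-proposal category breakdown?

Infrastructure: Panel A 411/889 = 46.2%, the 2025 panel 390/1105 = 35.3% → Panel A
Applied research: Panel A 1114/2904 = 38.4%, the 2025 panel 24/80 = 30.0% → Panel A
Translational research: Panel A 159/224 = 71.0%, the 2025 panel 724/1229 = 58.9% → Panel A
Overall: Panel A 1684/4017 = 41.9%, the 2025 panel 1138/2414 = 47.1% → the 2025 panel
Panel A wins each proposal group but the 2025 panel wins overall — the comparison reverses. Panel A's proposals skew toward applied research, which has a lower base rate.

Yes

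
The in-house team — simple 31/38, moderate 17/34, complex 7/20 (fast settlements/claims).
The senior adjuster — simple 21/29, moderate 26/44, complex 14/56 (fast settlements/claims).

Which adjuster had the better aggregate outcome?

Simple: the in-house team 31/38 = 81.6%, the senior adjuster 21/29 = 72.4% → the in-house team
Moderate: the in-house team 17/34 = 50.0%, the senior adjuster 26/44 = 59.1% → the senior adjuster
Complex: the in-house team 7/20 = 35.0%, the senior adjuster 14/56 = 25.0% → the in-house team
Overall: the in-house team 55/92 = 59.8%, the senior adjuster 61/129 = 47.3% → the in-house team
(Neither sweeps every claim group, but the in-house team has the higher pooled rate.)

the in-house team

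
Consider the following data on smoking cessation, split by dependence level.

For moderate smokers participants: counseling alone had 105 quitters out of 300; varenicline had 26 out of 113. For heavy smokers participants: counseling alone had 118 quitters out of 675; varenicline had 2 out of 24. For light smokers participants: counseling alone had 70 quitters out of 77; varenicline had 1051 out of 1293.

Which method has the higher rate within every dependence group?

Moderate smokers: counseling alone 105/300 = 35.0%, varenicline 26/113 = 23.0% → counseling alone
Heavy smokers: counseling alone 118/675 = 17.5%, varenicline 2/24 = 8.3% → counseling alone
Light smokers: counseling alone 70/77 = 90.9%, varenicline 1051/1293 = 81.3% → counseling alone
Counseling alone has the higher rate in all 3 groups.

counseling alone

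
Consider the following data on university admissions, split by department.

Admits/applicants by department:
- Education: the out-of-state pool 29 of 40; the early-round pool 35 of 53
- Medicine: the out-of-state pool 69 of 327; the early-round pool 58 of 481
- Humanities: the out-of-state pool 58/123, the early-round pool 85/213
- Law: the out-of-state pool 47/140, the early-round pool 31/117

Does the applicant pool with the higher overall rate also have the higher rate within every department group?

Education: the out-of-state pool 29/40 = 72.5%, the early-round pool 35/53 = 66.0% → the out-of-state pool
Medicine: the out-of-state pool 69/327 = 21.1%, the early-round pool 58/481 = 12.1% → the out-of-state pool
Humanities: the out-of-state pool 58/123 = 47.2%, the early-round pool 85/213 = 39.9% → the out-of-state pool
Law: the out-of-state pool 47/140 = 33.6%, the early-round pool 31/117 = 26.5% → the out-of-state pool
Overall: the out-of-state pool 203/630 = 32.2%, the early-round pool 209/864 = 24.2% → the out-of-state pool
The out-of-state pool wins overall and in every department group — no reversal.

Yes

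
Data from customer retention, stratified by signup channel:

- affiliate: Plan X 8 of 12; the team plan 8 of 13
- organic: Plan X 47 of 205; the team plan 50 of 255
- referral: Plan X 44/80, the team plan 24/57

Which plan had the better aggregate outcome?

Affiliate: Plan X 8/12 = 66.7%, the team plan 8/13 = 61.5% → Plan X
Organic: Plan X 47/205 = 22.9%, the team plan 50/255 = 19.6% → Plan X
Referral: Plan X 44/80 = 55.0%, the team plan 24/57 = 42.1% → Plan X
Overall: Plan X 99/297 = 33.3%, the team plan 82/325 = 25.2% → Plan X

Plan X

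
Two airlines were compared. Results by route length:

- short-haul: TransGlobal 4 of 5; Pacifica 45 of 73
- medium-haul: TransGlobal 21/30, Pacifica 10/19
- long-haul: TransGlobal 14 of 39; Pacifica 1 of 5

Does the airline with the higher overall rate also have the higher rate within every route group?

Short-haul: TransGlobal 4/5 = 80.0%, Pacifica 45/73 = 61.6% → TransGlobal
Medium-haul: TransGlobal 21/30 = 70.0%, Pacifica 10/19 = 52.6% → TransGlobal
Long-haul: TransGlobal 14/39 = 35.9%, Pacifica 1/5 = 20.0% → TransGlobal
Overall: TransGlobal 39/74 = 52.7%, Pacifica 56/97 = 57.7% → Pacifica
TransGlobal wins each route group but Pacifica wins overall — the comparison reverses. TransGlobal's flights skew toward long-haul, which has a lower base rate.

No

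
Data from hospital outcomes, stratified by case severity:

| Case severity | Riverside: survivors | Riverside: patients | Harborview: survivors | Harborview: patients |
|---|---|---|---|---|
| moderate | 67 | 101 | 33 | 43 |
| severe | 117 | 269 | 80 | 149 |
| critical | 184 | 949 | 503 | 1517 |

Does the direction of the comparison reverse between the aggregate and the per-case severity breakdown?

Moderate: Riverside 67/101 = 66.3%, Harborview 33/43 = 76.7% → Harborview
Severe: Riverside 117/269 = 43.5%, Harborview 80/149 = 53.7% → Harborview
Critical: Riverside 184/949 = 19.4%, Harborview 503/1517 = 33.2% → Harborview
Overall: Riverside 368/1319 = 27.9%, Harborview 616/1709 = 36.0% → Harborview
Harborview wins overall and in every case group — no reversal.

No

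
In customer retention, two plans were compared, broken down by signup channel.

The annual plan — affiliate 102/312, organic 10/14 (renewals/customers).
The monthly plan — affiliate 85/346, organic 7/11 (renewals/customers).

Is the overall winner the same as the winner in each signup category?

Affiliate: the annual plan 102/312 = 32.7%, the monthly plan 85/346 = 24.6% → the annual plan
Organic: the annual plan 10/14 = 71.4%, the monthly plan 7/11 = 63.6% → the annual plan
Overall: the annual plan 112/326 = 34.4%, the monthly plan 92/357 = 25.8% → the annual plan
The annual plan wins overall and in every signup group — no reversal.

Yes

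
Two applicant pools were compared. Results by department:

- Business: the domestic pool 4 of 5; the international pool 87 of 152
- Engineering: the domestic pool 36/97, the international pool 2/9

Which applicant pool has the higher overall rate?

Business: the domestic pool 4/5 = 80.0%, the international pool 87/152 = 57.2% → the domestic pool
Engineering: the domestic pool 36/97 = 37.1%, the international pool 2/9 = 22.2% → the domestic pool
Overall: the domestic pool 40/102 = 39.2%, the international pool 89/161 = 55.3% → the international pool
(The domestic pool wins every department group but the international pool wins overall — the domestic pool's applicants skew toward the low-rate Engineering group.)

the international pool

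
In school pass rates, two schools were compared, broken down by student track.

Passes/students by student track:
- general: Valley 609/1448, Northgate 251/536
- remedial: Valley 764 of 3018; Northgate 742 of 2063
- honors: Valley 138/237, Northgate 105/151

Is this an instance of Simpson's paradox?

No

General: Valley 609/1448 = 42.1%, Northgate 251/536 = 46.8% → Northgate
Remedial: Valley 764/3018 = 25.3%, Northgate 742/2063 = 36.0% → Northgate
Honors: Valley 138/237 = 58.2%, Northgate 105/151 = 69.5% → Northgate
Overall: Valley 1511/4703 = 32.1%, Northgate 1098/2750 = 39.9% → Northgate
Northgate wins overall and in every student group — no reversal.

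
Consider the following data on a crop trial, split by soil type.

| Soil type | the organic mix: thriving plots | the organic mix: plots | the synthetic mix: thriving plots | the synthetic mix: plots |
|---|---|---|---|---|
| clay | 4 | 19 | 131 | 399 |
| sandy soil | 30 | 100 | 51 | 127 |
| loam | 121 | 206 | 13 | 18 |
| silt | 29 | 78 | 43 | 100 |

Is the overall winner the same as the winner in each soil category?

No

Clay: the organic mix 4/19 = 21.1%, the synthetic mix 131/399 = 32.8% → the synthetic mix
Sandy soil: the organic mix 30/100 = 30.0%, the synthetic mix 51/127 = 40.2% → the synthetic mix
Loam: the organic mix 121/206 = 58.7%, the synthetic mix 13/18 = 72.2% → the synthetic mix
Silt: the organic mix 29/78 = 37.2%, the synthetic mix 43/100 = 43.0% → the synthetic mix
Overall: the organic mix 184/403 = 45.7%, the synthetic mix 238/644 = 37.0% → the organic mix
The synthetic mix wins each soil group but the organic mix wins overall — the comparison reverses. The synthetic mix's plots skew toward clay, which has a lower base rate.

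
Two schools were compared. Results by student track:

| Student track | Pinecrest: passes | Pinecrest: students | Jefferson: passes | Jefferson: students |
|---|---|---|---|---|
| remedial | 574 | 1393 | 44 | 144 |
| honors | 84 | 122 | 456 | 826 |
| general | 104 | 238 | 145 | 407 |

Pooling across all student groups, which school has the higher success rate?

Remedial: Pinecrest 574/1393 = 41.2%, Jefferson 44/144 = 30.6% → Pinecrest
Honors: Pinecrest 84/122 = 68.9%, Jefferson 456/826 = 55.2% → Pinecrest
General: Pinecrest 104/238 = 43.7%, Jefferson 145/407 = 35.6% → Pinecrest
Overall: Pinecrest 762/1753 = 43.5%, Jefferson 645/1377 = 46.8% → Jefferson
(Pinecrest wins every student group but Jefferson wins overall — Pinecrest's students skew toward the low-rate remedial group.)

Jefferson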